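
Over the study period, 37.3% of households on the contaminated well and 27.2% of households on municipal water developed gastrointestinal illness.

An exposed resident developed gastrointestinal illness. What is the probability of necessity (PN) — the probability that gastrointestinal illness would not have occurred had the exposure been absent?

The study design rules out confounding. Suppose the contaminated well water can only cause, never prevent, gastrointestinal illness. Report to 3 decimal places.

PN ≈ 0.271

p₁ = 0.373, p₀ = 0.272.
Under exogeneity and monotonicity, PN = (p₁ − p₀) / p₁.
PN = (0.373 − 0.272) / 0.373 = 0.101 / 0.373 ≈ 0.2708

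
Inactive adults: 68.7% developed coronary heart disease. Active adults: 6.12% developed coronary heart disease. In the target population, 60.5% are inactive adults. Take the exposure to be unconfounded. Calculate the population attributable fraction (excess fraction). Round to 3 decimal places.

p₁ = 0.687, p₀ = 0.0612.
Overall risk P(Y=1) = π·p₁ + (1−π)·p₀ = 0.605×0.687 + 0.395×0.0612 = 0.43981.
Under exogeneity, PAF = [P(Y=1) − p₀] / P(Y=1).
PAF = (0.43981 − 0.0612) / 0.43981 ≈ 0.8608

PAF ≈ 0.861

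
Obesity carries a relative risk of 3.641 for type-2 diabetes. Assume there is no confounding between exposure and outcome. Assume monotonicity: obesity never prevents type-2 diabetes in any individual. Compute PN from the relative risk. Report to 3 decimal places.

Under exogeneity and monotonicity, PN = (RR − 1) / RR = 1 − 1/RR.
PN = (3.641 − 1) / 3.641 = 2.641 / 3.641 ≈ 0.7254

PN ≈ 0.725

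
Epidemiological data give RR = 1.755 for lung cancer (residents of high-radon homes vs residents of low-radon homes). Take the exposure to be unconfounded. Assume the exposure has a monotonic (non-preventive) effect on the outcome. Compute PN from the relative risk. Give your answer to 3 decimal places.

Under exogeneity and monotonicity, PN = (RR − 1) / RR = 1 − 1/RR.
PN = (1.755 − 1) / 1.755 = 0.755 / 1.755 ≈ 0.4302

PN ≈ 0.430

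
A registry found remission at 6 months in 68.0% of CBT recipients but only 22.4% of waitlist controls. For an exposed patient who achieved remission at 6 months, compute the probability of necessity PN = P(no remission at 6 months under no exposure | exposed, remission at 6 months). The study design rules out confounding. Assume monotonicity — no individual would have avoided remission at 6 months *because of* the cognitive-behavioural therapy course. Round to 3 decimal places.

p₁ = 0.68, p₀ = 0.224.
Under exogeneity and monotonicity, PN = (p₁ − p₀) / p₁.
PN = (0.68 − 0.224) / 0.68 = 0.456 / 0.68 ≈ 0.6706

PN ≈ 0.671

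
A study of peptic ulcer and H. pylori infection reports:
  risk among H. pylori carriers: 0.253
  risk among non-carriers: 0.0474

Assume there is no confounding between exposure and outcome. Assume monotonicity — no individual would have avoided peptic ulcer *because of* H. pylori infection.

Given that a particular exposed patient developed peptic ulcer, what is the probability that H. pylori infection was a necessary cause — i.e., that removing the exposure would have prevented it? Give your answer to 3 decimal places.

PN ≈ 0.813

Let p₁ = 0.253, p₀ = 0.0474.
Under exogeneity and monotonicity, PN = (p₁ − p₀) / p₁.
PN = (0.253 − 0.0474) / 0.253 = 0.2056 / 0.253 ≈ 0.8126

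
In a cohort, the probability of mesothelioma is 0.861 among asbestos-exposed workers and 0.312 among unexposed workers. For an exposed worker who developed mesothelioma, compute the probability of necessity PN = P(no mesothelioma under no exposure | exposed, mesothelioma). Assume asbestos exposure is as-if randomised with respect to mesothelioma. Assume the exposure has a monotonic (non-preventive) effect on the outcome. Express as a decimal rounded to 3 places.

Let p₁ = 0.861, p₀ = 0.312.
Under exogeneity and monotonicity, PN = (p₁ − p₀) / p₁.
PN = (0.861 − 0.312) / 0.861 = 0.549 / 0.861 ≈ 0.6376

PN ≈ 0.638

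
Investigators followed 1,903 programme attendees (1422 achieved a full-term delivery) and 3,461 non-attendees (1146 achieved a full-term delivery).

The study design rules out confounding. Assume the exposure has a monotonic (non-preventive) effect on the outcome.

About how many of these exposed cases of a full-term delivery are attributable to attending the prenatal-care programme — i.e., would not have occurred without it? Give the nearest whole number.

about 792 cases

p₁ = P(outcome | exposed) = 1422/1903 = 0.74724
p₀ = P(outcome | unexposed) = 1146/3461 = 0.33112
PN = (p₁ − p₀)/p₁ = (0.74724 − 0.33112) / 0.74724 ≈ 0.55688.
Attributable cases ≈ PN × (exposed cases) = 0.55688 × 1422 ≈ 791.88.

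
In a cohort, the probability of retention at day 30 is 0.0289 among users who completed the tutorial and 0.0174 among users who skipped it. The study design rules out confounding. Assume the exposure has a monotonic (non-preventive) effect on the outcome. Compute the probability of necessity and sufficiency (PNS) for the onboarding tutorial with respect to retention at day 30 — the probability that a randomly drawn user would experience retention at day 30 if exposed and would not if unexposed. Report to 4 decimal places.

Let p₁ = 0.0289, p₀ = 0.0174.
Under exogeneity and monotonicity, PNS = p₁ − p₀.
PNS = 0.0289 − 0.0174 = 0.0115

PNS ≈ 0.0115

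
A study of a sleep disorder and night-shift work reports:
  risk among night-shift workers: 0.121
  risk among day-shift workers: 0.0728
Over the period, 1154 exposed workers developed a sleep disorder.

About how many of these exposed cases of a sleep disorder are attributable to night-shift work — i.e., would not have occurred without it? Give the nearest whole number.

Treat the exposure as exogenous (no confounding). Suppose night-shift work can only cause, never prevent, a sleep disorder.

about 460 cases

Let p₁ = 0.121, p₀ = 0.0728.
PN = (p₁ − p₀)/p₁ = (0.121 − 0.0728) / 0.121 ≈ 0.39835.
Attributable cases ≈ PN × (exposed cases) = 0.39835 × 1154 ≈ 459.69.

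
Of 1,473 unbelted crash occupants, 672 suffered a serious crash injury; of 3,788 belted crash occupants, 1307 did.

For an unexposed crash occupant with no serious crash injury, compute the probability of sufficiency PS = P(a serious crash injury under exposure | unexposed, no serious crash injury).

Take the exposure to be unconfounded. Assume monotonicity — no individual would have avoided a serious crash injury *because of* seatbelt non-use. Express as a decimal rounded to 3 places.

p₁ = P(outcome | exposed) = 672/1473 = 0.45621
p₀ = P(outcome | unexposed) = 1307/3788 = 0.34504
Under exogeneity and monotonicity, PS = (p₁ − p₀) / (1 − p₀).
PS = (0.45621 − 0.34504) / (1 − 0.34504) = 0.11117 / 0.65496 ≈ 0.1697

PS ≈ 0.170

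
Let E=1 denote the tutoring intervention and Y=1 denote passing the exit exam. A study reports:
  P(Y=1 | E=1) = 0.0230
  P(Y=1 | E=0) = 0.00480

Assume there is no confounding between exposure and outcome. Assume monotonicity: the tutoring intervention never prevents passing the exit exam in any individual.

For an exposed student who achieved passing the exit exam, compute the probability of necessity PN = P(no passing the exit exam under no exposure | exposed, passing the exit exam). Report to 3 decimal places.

Let p₁ = 0.023, p₀ = 0.0048.
Under exogeneity and monotonicity, PN = (p₁ − p₀) / p₁.
PN = (0.023 − 0.0048) / 0.023 = 0.0182 / 0.023 ≈ 0.7913

PN ≈ 0.791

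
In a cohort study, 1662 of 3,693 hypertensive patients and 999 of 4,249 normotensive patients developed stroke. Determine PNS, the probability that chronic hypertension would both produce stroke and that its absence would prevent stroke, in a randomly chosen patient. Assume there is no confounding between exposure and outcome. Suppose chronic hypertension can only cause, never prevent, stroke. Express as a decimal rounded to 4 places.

p₁ = P(outcome | exposed) = 1662/3693 = 0.45004
p₀ = P(outcome | unexposed) = 999/4249 = 0.23511
Under exogeneity and monotonicity, PNS = p₁ − p₀.
PNS = 0.45004 − 0.23511 = 0.21493

PNS ≈ 0.2149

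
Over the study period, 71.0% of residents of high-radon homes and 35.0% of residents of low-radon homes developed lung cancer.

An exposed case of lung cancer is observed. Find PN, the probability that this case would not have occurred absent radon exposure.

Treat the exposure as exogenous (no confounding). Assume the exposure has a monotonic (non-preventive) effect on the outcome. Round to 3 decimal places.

p₁ = 0.71, p₀ = 0.35.
Under exogeneity and monotonicity, PN = (p₁ − p₀) / p₁.
PN = (0.71 − 0.35) / 0.71 = 0.36 / 0.71 ≈ 0.5070

PN ≈ 0.507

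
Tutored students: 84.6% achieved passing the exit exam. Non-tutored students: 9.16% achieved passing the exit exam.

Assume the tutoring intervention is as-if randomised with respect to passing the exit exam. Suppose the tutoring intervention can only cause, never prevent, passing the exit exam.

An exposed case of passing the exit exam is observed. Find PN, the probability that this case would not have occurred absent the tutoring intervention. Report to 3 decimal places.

p₁ = 0.846, p₀ = 0.0916.
Under exogeneity and monotonicity, PN = (p₁ − p₀) / p₁.
PN = (0.846 − 0.0916) / 0.846 = 0.7544 / 0.846 ≈ 0.8917

PN ≈ 0.892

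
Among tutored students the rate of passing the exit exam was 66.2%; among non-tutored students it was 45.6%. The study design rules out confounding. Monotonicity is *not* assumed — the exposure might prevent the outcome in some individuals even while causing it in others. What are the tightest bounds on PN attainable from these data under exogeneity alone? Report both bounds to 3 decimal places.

p₁ = 0.662, p₀ = 0.456.
Under exogeneity alone the bounds on PN are max{0,(p₁−p₀)/p₁} ≤ PN ≤ min{1,(1−p₀)/p₁}.
  lower = (p₁ − p₀)/p₁ = 0.206 / 0.662 ≈ 0.3112
  upper = min{1, (1 − p₀)/p₁} = 0.544 / 0.662 ≈ 0.8218

0.311 ≤ PN ≤ 0.822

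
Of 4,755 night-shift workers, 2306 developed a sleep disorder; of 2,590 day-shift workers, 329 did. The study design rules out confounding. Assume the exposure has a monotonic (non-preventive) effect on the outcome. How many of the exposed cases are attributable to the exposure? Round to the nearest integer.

p₁ = P(outcome | exposed) = 2306/4755 = 0.48496
p₀ = P(outcome | unexposed) = 329/2590 = 0.12703
PN = (p₁ − p₀)/p₁ = (0.48496 − 0.12703) / 0.48496 ≈ 0.73807.
Attributable cases ≈ PN × (exposed cases) = 0.73807 × 2306 ≈ 1701.99.

about 1702 cases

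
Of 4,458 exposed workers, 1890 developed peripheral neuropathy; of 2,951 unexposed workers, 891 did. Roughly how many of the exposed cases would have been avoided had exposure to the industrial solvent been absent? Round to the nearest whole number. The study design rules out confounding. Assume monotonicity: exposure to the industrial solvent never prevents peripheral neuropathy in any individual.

p₁ = P(outcome | exposed) = 1890/4458 = 0.42396
p₀ = P(outcome | unexposed) = 891/2951 = 0.30193
PN = (p₁ − p₀)/p₁ = (0.42396 − 0.30193) / 0.42396 ≈ 0.28782.
Attributable cases ≈ PN × (exposed cases) = 0.28782 × 1890 ≈ 543.99.

about 544 cases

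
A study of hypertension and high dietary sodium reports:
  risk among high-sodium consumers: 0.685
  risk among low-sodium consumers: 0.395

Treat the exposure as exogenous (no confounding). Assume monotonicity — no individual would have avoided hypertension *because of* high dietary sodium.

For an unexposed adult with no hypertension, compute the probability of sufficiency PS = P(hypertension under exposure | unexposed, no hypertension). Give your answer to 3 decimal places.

Let p₁ = 0.685, p₀ = 0.395.
Under exogeneity and monotonicity, PS = (p₁ − p₀) / (1 − p₀).
PS = (0.685 − 0.395) / (1 − 0.395) = 0.29 / 0.605 ≈ 0.4793

PS ≈ 0.479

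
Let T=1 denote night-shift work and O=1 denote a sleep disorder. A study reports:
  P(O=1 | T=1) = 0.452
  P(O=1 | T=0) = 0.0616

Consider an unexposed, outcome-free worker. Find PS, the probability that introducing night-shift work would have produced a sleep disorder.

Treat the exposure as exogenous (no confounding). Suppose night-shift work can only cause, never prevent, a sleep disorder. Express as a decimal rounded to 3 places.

PS ≈ 0.416

Let p₁ = 0.452, p₀ = 0.0616.
Under exogeneity and monotonicity, PS = (p₁ − p₀) / (1 − p₀).
PS = (0.452 − 0.0616) / (1 − 0.0616) = 0.3904 / 0.9384 ≈ 0.4160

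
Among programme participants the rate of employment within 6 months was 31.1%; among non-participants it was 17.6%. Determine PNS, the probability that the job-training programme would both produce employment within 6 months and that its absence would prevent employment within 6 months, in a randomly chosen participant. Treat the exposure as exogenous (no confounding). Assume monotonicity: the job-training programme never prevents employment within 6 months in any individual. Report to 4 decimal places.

PNS ≈ 0.1350

p₁ = 0.311, p₀ = 0.176.
Under exogeneity and monotonicity, PNS = p₁ − p₀.
PNS = 0.311 − 0.176 = 0.135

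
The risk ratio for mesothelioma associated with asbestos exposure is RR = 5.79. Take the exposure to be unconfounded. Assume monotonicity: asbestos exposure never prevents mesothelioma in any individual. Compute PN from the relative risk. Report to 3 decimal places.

Under exogeneity and monotonicity, PN = (RR − 1) / RR = 1 − 1/RR.
PN = (5.79 − 1) / 5.79 = 4.79 / 5.79 ≈ 0.8273

PN ≈ 0.827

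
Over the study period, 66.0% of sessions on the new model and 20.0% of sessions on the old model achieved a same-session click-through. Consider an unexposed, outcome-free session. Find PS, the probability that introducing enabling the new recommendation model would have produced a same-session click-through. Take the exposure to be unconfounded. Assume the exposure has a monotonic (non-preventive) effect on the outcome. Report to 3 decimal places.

PS ≈ 0.575

p₁ = 0.66, p₀ = 0.2.
Under exogeneity and monotonicity, PS = (p₁ − p₀) / (1 − p₀).
PS = (0.66 − 0.2) / (1 − 0.2) = 0.46 / 0.8 ≈ 0.5750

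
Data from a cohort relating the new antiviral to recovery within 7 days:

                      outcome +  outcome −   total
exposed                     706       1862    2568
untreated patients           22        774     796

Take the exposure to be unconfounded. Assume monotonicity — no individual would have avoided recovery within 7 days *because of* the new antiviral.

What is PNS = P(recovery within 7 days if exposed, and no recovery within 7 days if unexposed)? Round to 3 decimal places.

PNS ≈ 0.247

p₁ = P(outcome | exposed) = 706/2568 = 0.27492
p₀ = P(outcome | unexposed) = 22/796 = 0.027638
Under exogeneity and monotonicity, PNS = p₁ − p₀.
PNS = 0.27492 − 0.027638 = 0.24728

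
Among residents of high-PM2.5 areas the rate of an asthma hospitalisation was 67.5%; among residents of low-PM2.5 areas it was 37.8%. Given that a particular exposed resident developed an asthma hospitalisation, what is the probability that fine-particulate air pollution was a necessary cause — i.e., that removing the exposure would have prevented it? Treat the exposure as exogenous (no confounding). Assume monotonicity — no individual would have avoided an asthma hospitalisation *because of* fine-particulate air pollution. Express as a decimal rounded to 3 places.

PN ≈ 0.440

p₁ = 0.675, p₀ = 0.378.
Under exogeneity and monotonicity, PN = (p₁ − p₀) / p₁.
PN = (0.675 − 0.378) / 0.675 = 0.297 / 0.675 ≈ 0.4400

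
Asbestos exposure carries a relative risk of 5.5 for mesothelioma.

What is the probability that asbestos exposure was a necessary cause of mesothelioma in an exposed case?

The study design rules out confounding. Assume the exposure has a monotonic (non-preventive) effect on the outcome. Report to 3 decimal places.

Under exogeneity and monotonicity, PN = (RR − 1) / RR = 1 − 1/RR.
PN = (5.5 − 1) / 5.5 = 4.5 / 5.5 ≈ 0.8182

PN ≈ 0.818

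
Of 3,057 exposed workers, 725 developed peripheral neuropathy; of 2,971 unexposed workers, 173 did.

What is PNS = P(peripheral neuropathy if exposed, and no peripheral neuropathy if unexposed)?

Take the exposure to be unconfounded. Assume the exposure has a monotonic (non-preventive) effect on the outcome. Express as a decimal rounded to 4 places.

PNS ≈ 0.1789

p₁ = P(outcome | exposed) = 725/3057 = 0.23716
p₀ = P(outcome | unexposed) = 173/2971 = 0.05823
Under exogeneity and monotonicity, PNS = p₁ − p₀.
PNS = 0.23716 − 0.05823 = 0.17893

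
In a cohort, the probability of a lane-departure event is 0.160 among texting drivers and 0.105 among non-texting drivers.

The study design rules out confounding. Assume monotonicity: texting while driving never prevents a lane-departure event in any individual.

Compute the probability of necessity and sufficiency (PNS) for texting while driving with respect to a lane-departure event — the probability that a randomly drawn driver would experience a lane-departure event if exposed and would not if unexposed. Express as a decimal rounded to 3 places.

PNS ≈ 0.055

Let p₁ = 0.16, p₀ = 0.105.
Under exogeneity and monotonicity, PNS = p₁ − p₀.
PNS = 0.16 − 0.105 = 0.055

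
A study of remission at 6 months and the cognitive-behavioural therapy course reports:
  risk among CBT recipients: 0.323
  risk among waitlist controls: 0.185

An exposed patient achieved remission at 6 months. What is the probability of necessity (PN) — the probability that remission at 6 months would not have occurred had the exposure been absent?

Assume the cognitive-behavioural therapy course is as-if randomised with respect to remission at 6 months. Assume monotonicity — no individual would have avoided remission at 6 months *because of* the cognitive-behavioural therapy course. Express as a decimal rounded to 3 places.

PN ≈ 0.427

Let p₁ = 0.323, p₀ = 0.185.
Under exogeneity and monotonicity, PN = (p₁ − p₀) / p₁.
PN = (0.323 − 0.185) / 0.323 = 0.138 / 0.323 ≈ 0.4272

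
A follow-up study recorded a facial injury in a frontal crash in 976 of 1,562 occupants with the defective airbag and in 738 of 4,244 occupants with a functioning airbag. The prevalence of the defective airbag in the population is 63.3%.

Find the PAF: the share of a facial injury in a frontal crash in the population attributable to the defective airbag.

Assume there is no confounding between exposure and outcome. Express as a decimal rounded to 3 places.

PAF ≈ 0.621

p₁ = P(outcome | exposed) = 976/1562 = 0.62484
p₀ = P(outcome | unexposed) = 738/4244 = 0.17389
Overall risk P(Y=1) = π·p₁ + (1−π)·p₀ = 0.633×0.62484 + 0.367×0.17389 = 0.45934.
Under exogeneity, PAF = [P(Y=1) − p₀] / P(Y=1).
PAF = (0.45934 − 0.17389) / 0.45934 ≈ 0.6214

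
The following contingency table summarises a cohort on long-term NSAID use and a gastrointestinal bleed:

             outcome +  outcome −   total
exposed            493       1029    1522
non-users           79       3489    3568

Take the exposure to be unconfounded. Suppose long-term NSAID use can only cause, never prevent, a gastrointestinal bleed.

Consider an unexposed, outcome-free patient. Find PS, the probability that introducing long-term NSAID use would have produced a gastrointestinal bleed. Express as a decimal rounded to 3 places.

p₁ = P(outcome | exposed) = 493/1522 = 0.32392
p₀ = P(outcome | unexposed) = 79/3568 = 0.022141
Under exogeneity and monotonicity, PS = (p₁ − p₀)/(1 − p₀).
PS = (0.32392 − 0.022141) / 0.97786 ≈ 0.3086

PS ≈ 0.309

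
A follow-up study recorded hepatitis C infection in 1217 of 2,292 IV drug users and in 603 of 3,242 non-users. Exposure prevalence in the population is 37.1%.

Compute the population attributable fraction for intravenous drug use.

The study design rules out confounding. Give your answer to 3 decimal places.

PAF ≈ 0.408

p₁ = P(outcome | exposed) = 1217/2292 = 0.53098
p₀ = P(outcome | unexposed) = 603/3242 = 0.186
Overall risk P(Y=1) = π·p₁ + (1−π)·p₀ = 0.371×0.53098 + 0.629×0.186 = 0.31398.
Under exogeneity, PAF = [P(Y=1) − p₀] / P(Y=1).
PAF = (0.31398 − 0.186) / 0.31398 ≈ 0.4076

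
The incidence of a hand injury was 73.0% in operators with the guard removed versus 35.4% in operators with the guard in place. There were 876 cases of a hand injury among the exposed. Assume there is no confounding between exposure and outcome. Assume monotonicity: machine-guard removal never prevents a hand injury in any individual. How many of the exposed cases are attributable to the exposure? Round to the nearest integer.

about 451 cases

p₁ = 0.73, p₀ = 0.354.
PN = (p₁ − p₀)/p₁ = (0.73 − 0.354) / 0.73 ≈ 0.51507.
Attributable cases ≈ PN × (exposed cases) = 0.51507 × 876 ≈ 451.20.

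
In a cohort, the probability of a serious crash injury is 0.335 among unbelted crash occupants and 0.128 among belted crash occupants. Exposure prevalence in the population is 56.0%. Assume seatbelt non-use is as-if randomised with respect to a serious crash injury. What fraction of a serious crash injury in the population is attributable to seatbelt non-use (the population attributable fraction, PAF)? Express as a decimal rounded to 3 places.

Let p₁ = 0.335, p₀ = 0.128.
Overall risk P(Y=1) = π·p₁ + (1−π)·p₀ = 0.56×0.335 + 0.44×0.128 = 0.24392.
Under exogeneity, PAF = [P(Y=1) − p₀] / P(Y=1).
PAF = (0.24392 − 0.128) / 0.24392 ≈ 0.4752

PAF ≈ 0.475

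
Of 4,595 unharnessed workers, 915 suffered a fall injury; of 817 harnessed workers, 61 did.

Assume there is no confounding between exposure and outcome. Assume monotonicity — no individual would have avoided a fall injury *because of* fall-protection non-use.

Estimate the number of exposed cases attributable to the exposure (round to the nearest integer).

about 572 cases

p₁ = P(outcome | exposed) = 915/4595 = 0.19913
p₀ = P(outcome | unexposed) = 61/817 = 0.074663
PN = (p₁ − p₀)/p₁ = (0.19913 − 0.074663) / 0.19913 ≈ 0.62505.
Attributable cases ≈ PN × (exposed cases) = 0.62505 × 915 ≈ 571.92.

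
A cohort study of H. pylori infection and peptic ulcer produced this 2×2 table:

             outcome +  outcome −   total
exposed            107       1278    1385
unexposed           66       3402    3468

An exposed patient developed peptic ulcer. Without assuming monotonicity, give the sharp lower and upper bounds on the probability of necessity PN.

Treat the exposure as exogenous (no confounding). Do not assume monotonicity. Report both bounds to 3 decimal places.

p₁ = P(outcome | exposed) = 107/1385 = 0.077256
p₀ = P(outcome | unexposed) = 66/3468 = 0.019031
Under exogeneity alone the bounds on PN are max{0,(p₁−p₀)/p₁} ≤ PN ≤ min{1,(1−p₀)/p₁}.
  lower = (p₁ − p₀)/p₁ = 0.058225 / 0.077256 ≈ 0.7537
  upper = min{1, (1 − p₀)/p₁} = 0.98097 / 0.077256 ≈ 12.6976 → capped at 1

0.754 ≤ PN ≤ 1.000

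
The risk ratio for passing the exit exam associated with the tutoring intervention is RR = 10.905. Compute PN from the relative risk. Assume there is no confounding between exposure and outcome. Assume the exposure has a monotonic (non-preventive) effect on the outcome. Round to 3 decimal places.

Under exogeneity and monotonicity, PN = (RR − 1) / RR = 1 − 1/RR.
PN = (10.905 − 1) / 10.905 = 9.905 / 10.905 ≈ 0.9083

PN ≈ 0.908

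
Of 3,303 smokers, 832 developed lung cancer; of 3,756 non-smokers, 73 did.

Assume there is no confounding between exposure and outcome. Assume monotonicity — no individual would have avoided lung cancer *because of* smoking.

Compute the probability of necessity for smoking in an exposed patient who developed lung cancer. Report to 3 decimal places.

p₁ = P(outcome | exposed) = 832/3303 = 0.25189
p₀ = P(outcome | unexposed) = 73/3756 = 0.019436
Under exogeneity and monotonicity, PN = (p₁ − p₀) / p₁.
PN = (0.25189 − 0.019436) / 0.25189 = 0.23246 / 0.25189 ≈ 0.9228

PN ≈ 0.923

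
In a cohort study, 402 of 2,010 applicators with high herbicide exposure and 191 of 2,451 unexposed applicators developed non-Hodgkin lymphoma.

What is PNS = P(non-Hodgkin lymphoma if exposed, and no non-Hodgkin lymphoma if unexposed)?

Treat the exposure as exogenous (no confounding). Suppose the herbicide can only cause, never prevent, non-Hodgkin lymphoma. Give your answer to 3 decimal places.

PNS ≈ 0.122

p₁ = P(outcome | exposed) = 402/2010 = 0.2
p₀ = P(outcome | unexposed) = 191/2451 = 0.077927
Under exogeneity and monotonicity, PNS = p₁ − p₀.
PNS = 0.2 − 0.077927 = 0.12207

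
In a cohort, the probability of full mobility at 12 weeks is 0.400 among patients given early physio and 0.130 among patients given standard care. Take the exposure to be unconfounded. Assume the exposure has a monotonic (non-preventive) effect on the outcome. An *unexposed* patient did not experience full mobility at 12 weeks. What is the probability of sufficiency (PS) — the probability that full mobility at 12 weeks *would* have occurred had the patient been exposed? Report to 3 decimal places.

PS ≈ 0.310

Let p₁ = 0.4, p₀ = 0.13.
Under exogeneity and monotonicity, PS = (p₁ − p₀) / (1 − p₀).
PS = (0.4 − 0.13) / (1 − 0.13) = 0.27 / 0.87 ≈ 0.3103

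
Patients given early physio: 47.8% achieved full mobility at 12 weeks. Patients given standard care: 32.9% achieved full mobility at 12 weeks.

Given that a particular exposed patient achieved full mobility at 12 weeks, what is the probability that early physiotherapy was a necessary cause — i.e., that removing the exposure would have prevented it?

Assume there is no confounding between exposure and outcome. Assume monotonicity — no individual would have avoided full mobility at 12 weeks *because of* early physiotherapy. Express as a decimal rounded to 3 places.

PN ≈ 0.312

p₁ = 0.478, p₀ = 0.329.
Under exogeneity and monotonicity, PN = (p₁ − p₀) / p₁.
PN = (0.478 − 0.329) / 0.478 = 0.149 / 0.478 ≈ 0.3117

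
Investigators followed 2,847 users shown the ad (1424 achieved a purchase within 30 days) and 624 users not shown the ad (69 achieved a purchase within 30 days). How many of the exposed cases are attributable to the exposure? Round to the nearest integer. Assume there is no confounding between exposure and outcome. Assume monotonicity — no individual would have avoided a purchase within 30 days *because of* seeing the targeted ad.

about 1109 cases

p₁ = P(outcome | exposed) = 1424/2847 = 0.50018
p₀ = P(outcome | unexposed) = 69/624 = 0.11058
PN = (p₁ − p₀)/p₁ = (0.50018 − 0.11058) / 0.50018 ≈ 0.77892.
Attributable cases ≈ PN × (exposed cases) = 0.77892 × 1424 ≈ 1109.19.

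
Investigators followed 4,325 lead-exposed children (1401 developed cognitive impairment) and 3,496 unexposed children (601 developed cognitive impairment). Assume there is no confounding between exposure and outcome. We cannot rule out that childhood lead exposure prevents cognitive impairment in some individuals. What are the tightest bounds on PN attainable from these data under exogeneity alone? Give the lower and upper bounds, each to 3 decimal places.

0.469 ≤ PN ≤ 1.000

p₁ = P(outcome | exposed) = 1401/4325 = 0.32393
p₀ = P(outcome | unexposed) = 601/3496 = 0.17191
Under exogeneity alone the bounds on PN are max{0,(p₁−p₀)/p₁} ≤ PN ≤ min{1,(1−p₀)/p₁}.
  lower = (p₁ − p₀)/p₁ = 0.15202 / 0.32393 ≈ 0.4693
  upper = min{1, (1 − p₀)/p₁} = 0.82809 / 0.32393 ≈ 2.5564 → capped at 1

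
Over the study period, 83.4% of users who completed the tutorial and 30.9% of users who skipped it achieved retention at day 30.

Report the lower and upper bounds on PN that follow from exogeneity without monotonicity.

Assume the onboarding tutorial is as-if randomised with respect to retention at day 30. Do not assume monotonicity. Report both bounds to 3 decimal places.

p₁ = 0.834, p₀ = 0.309.
Under exogeneity alone the bounds on PN are max{0,(p₁−p₀)/p₁} ≤ PN ≤ min{1,(1−p₀)/p₁}.
  lower = (p₁ − p₀)/p₁ = 0.525 / 0.834 ≈ 0.6295
  upper = min{1, (1 − p₀)/p₁} = 0.691 / 0.834 ≈ 0.8285

0.629 ≤ PN ≤ 0.829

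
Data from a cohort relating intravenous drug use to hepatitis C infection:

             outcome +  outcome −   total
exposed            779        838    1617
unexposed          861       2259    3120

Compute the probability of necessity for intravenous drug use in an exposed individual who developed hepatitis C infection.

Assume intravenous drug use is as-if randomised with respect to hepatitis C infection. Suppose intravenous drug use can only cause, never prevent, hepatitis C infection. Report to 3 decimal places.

p₁ = P(outcome | exposed) = 779/1617 = 0.48176
p₀ = P(outcome | unexposed) = 861/3120 = 0.27596
Under exogeneity and monotonicity, PN = (p₁ − p₀)/p₁.
PN = (0.48176 − 0.27596) / 0.48176 ≈ 0.4272

PN ≈ 0.427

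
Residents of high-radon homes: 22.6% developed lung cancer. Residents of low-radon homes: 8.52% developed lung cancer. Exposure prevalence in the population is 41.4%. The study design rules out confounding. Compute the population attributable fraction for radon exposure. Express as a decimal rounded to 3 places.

PAF ≈ 0.406

p₁ = 0.226, p₀ = 0.0852.
Overall risk P(Y=1) = π·p₁ + (1−π)·p₀ = 0.414×0.226 + 0.586×0.0852 = 0.14349.
Under exogeneity, PAF = [P(Y=1) − p₀] / P(Y=1).
PAF = (0.14349 − 0.0852) / 0.14349 ≈ 0.4062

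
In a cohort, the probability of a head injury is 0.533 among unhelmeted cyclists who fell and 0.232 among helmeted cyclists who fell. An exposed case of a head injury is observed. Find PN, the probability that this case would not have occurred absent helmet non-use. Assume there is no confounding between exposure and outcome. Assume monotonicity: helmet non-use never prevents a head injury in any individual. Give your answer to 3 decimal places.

PN ≈ 0.565

Let p₁ = 0.533, p₀ = 0.232.
Under exogeneity and monotonicity, PN = (p₁ − p₀) / p₁.
PN = (0.533 − 0.232) / 0.533 = 0.301 / 0.533 ≈ 0.5647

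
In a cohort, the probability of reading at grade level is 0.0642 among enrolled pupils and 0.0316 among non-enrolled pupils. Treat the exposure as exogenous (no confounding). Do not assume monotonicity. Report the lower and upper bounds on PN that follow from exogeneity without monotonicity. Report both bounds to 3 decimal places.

0.508 ≤ PN ≤ 1.000

Let p₁ = 0.0642, p₀ = 0.0316.
Under exogeneity alone the bounds on PN are max{0,(p₁−p₀)/p₁} ≤ PN ≤ min{1,(1−p₀)/p₁}.
  lower = (p₁ − p₀)/p₁ = 0.0326 / 0.0642 ≈ 0.5078
  upper = min{1, (1 − p₀)/p₁} = 0.9684 / 0.0642 ≈ 15.0841 → capped at 1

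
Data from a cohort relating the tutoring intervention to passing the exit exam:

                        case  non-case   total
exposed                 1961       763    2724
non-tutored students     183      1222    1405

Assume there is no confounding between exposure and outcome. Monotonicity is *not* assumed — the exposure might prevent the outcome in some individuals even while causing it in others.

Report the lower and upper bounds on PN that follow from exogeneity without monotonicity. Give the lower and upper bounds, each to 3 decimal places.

p₁ = P(outcome | exposed) = 1961/2724 = 0.7199
p₀ = P(outcome | unexposed) = 183/1405 = 0.13025
Under exogeneity alone the bounds on PN are max{0,(p₁−p₀)/p₁} ≤ PN ≤ min{1,(1−p₀)/p₁}.
  lower = (p₁ − p₀)/p₁ = 0.58965 / 0.7199 ≈ 0.8191
  upper = min{1, (1 − p₀)/p₁} = 0.86975 / 0.7199 ≈ 1.2082 → capped at 1

0.819 ≤ PN ≤ 1.000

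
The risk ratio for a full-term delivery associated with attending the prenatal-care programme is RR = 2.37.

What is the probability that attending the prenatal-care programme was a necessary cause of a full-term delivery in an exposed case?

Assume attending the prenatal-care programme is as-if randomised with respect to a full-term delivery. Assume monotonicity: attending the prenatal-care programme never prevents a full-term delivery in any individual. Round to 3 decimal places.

PN ≈ 0.578

Under exogeneity and monotonicity, PN = (RR − 1) / RR = 1 − 1/RR.
PN = (2.37 − 1) / 2.37 = 1.37 / 2.37 ≈ 0.5781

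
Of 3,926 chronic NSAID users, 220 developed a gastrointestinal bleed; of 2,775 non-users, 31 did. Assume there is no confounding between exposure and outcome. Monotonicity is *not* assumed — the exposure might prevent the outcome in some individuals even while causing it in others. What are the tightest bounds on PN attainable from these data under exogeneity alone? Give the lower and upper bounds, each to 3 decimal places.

0.801 ≤ PN ≤ 1.000

p₁ = P(outcome | exposed) = 220/3926 = 0.056037
p₀ = P(outcome | unexposed) = 31/2775 = 0.011171
Under exogeneity alone the bounds on PN are max{0,(p₁−p₀)/p₁} ≤ PN ≤ min{1,(1−p₀)/p₁}.
  lower = (p₁ − p₀)/p₁ = 0.044866 / 0.056037 ≈ 0.8006
  upper = min{1, (1 − p₀)/p₁} = 0.98883 / 0.056037 ≈ 17.6461 → capped at 1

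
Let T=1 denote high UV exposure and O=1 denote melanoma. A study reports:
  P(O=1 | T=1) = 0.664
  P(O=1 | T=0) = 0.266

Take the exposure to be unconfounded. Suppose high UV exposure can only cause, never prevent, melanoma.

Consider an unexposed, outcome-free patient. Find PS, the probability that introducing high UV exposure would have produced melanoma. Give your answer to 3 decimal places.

Let p₁ = 0.664, p₀ = 0.266.
Under exogeneity and monotonicity, PS = (p₁ − p₀) / (1 − p₀).
PS = (0.664 − 0.266) / (1 − 0.266) = 0.398 / 0.734 ≈ 0.5422

PS ≈ 0.542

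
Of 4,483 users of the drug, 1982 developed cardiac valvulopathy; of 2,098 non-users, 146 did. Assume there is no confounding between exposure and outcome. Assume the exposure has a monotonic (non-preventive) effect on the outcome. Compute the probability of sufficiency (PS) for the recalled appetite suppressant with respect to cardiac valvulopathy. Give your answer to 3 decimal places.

p₁ = P(outcome | exposed) = 1982/4483 = 0.44211
p₀ = P(outcome | unexposed) = 146/2098 = 0.06959
Under exogeneity and monotonicity, PS = (p₁ − p₀) / (1 − p₀).
PS = (0.44211 − 0.06959) / (1 − 0.06959) = 0.37252 / 0.93041 ≈ 0.4004

PS ≈ 0.400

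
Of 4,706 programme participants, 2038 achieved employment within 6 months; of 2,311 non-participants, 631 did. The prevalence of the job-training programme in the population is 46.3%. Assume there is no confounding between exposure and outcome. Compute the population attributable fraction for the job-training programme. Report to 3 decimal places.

PAF ≈ 0.213

p₁ = P(outcome | exposed) = 2038/4706 = 0.43306
p₀ = P(outcome | unexposed) = 631/2311 = 0.27304
Overall risk P(Y=1) = π·p₁ + (1−π)·p₀ = 0.463×0.43306 + 0.537×0.27304 = 0.34713.
Under exogeneity, PAF = [P(Y=1) − p₀] / P(Y=1).
PAF = (0.34713 − 0.27304) / 0.34713 ≈ 0.2134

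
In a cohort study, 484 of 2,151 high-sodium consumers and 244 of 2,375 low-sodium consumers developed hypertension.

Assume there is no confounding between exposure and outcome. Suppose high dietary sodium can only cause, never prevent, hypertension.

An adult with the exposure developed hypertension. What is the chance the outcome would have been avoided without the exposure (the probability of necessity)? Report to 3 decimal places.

PN ≈ 0.543

p₁ = P(outcome | exposed) = 484/2151 = 0.22501
p₀ = P(outcome | unexposed) = 244/2375 = 0.10274
Under exogeneity and monotonicity, PN = (p₁ − p₀) / p₁.
PN = (0.22501 − 0.10274) / 0.22501 = 0.12227 / 0.22501 ≈ 0.5434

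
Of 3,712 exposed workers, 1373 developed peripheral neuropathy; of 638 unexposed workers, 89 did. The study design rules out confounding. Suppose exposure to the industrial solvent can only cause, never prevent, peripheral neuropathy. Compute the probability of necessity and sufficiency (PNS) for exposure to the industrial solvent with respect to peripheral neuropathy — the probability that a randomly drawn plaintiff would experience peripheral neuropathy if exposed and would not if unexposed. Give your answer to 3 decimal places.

p₁ = P(outcome | exposed) = 1373/3712 = 0.36988
p₀ = P(outcome | unexposed) = 89/638 = 0.1395
Under exogeneity and monotonicity, PNS = p₁ − p₀.
PNS = 0.36988 − 0.1395 = 0.23038

PNS ≈ 0.230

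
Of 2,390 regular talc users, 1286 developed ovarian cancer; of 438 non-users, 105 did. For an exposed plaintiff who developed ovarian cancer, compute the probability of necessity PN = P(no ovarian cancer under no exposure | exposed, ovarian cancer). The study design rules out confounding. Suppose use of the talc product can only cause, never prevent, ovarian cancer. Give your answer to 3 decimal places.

p₁ = P(outcome | exposed) = 1286/2390 = 0.53808
p₀ = P(outcome | unexposed) = 105/438 = 0.23973
Under exogeneity and monotonicity, PN = (p₁ − p₀) / p₁.
PN = (0.53808 − 0.23973) / 0.53808 = 0.29835 / 0.53808 ≈ 0.5545

PN ≈ 0.554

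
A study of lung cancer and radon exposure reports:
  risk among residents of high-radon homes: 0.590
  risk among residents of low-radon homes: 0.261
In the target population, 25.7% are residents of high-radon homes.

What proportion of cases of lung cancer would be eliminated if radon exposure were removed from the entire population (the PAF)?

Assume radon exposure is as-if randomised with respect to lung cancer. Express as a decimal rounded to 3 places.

PAF ≈ 0.245

Let p₁ = 0.59, p₀ = 0.261.
Overall risk P(Y=1) = π·p₁ + (1−π)·p₀ = 0.257×0.59 + 0.743×0.261 = 0.34555.
Under exogeneity, PAF = [P(Y=1) − p₀] / P(Y=1).
PAF = (0.34555 − 0.261) / 0.34555 ≈ 0.2447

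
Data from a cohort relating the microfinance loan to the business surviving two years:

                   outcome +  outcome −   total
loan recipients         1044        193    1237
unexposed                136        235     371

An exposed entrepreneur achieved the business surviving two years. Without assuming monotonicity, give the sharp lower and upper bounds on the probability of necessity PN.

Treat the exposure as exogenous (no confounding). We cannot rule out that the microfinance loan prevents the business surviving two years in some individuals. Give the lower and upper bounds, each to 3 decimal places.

p₁ = P(outcome | exposed) = 1044/1237 = 0.84398
p₀ = P(outcome | unexposed) = 136/371 = 0.36658
Under exogeneity alone the bounds on PN are max{0,(p₁−p₀)/p₁} ≤ PN ≤ min{1,(1−p₀)/p₁}.
  lower = (p₁ − p₀)/p₁ = 0.4774 / 0.84398 ≈ 0.5657
  upper = min{1, (1 − p₀)/p₁} = 0.63342 / 0.84398 ≈ 0.7505

0.566 ≤ PN ≤ 0.751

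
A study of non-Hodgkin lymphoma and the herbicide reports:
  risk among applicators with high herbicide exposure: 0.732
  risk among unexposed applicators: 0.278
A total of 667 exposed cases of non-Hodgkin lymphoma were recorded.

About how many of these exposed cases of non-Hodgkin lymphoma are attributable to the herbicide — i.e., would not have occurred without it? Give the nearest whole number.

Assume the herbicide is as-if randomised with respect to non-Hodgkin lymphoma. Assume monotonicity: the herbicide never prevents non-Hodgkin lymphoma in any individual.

Let p₁ = 0.732, p₀ = 0.278.
PN = (p₁ − p₀)/p₁ = (0.732 − 0.278) / 0.732 ≈ 0.62022.
Attributable cases ≈ PN × (exposed cases) = 0.62022 × 667 ≈ 413.69.

about 414 cases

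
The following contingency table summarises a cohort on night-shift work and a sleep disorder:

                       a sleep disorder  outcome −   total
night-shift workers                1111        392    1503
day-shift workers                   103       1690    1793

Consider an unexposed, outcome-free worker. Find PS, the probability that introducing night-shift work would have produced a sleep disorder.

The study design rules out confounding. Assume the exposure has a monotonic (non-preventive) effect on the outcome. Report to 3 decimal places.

PS ≈ 0.723

p₁ = P(outcome | exposed) = 1111/1503 = 0.73919
p₀ = P(outcome | unexposed) = 103/1793 = 0.057446
Under exogeneity and monotonicity, PS = (p₁ − p₀)/(1 − p₀).
PS = (0.73919 − 0.057446) / 0.94255 ≈ 0.7233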